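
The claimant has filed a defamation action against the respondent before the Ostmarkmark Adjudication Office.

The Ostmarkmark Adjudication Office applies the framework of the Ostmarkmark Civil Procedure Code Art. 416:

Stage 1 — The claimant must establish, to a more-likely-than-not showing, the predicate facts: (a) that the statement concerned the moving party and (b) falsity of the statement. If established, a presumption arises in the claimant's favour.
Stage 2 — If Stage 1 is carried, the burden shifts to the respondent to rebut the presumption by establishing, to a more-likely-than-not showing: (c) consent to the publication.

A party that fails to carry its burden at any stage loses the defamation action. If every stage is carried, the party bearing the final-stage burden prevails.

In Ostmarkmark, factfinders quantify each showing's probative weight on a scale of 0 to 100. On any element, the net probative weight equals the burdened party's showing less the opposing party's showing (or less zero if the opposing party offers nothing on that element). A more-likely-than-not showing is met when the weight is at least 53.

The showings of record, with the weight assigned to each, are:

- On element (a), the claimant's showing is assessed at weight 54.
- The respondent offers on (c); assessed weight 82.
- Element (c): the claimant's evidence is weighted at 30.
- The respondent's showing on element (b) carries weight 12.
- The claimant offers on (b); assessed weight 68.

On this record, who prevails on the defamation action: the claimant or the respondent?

claimant

Stage 1 — burden on claimant; standard: a more-likely-than-not showing (weight is at least 53).
    (a): 54 ≥ 53 [met]
    (b): 68 − 12 = 56 ≥ 53 [met]
  Stage 1 carried; the burden shifts to the respondent.
Stage 2 — burden on respondent; standard: a more-likely-than-not showing (weight is at least 53).
    (c): 82 − 30 = 52 < 53 [not met]
  Stage 2 not carried; the respondent fails its burden.
The claimant prevails.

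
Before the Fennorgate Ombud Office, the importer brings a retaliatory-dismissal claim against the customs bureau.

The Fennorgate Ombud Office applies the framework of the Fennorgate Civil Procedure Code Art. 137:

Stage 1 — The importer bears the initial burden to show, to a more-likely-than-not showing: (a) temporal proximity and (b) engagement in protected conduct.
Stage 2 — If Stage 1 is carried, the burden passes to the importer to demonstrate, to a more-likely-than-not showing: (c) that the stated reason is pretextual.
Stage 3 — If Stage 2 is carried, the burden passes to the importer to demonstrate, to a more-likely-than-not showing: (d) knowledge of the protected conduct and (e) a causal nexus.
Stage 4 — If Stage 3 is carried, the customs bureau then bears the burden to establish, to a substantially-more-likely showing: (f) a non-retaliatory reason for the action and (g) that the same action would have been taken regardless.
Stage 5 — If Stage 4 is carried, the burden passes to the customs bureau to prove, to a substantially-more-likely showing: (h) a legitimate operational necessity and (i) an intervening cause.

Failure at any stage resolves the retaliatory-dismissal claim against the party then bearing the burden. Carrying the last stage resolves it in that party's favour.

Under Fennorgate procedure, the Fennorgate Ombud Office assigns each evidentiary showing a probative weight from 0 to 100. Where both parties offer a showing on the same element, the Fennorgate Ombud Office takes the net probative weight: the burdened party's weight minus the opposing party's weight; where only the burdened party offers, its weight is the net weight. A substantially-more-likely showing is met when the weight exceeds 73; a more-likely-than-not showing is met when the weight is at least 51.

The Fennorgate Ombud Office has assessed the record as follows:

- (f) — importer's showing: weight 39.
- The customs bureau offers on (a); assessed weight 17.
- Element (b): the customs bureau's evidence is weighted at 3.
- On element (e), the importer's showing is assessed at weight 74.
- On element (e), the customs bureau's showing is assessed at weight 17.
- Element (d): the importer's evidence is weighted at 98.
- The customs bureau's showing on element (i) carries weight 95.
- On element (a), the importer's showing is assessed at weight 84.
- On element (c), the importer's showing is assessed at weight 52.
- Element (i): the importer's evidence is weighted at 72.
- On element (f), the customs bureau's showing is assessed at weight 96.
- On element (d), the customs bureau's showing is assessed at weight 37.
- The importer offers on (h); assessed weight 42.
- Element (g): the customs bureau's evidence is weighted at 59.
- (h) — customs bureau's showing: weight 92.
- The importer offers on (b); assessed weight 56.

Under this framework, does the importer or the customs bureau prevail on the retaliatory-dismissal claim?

importer

At Stage 1 the importer must meet a more-likely-than-not showing (weight is at least 51): on (a) the weight is 84 less the opposing 17 gives net 67, which does reach 51, so (a) meets the standard; on (b) the weight is 56 less the opposing 3 gives net 53, which does reach 51, so (b) meets the standard.
  Stage 1 is satisfied; the importer continues to bear the burden.
At Stage 2 the importer must meet a more-likely-than-not showing (weight is at least 51): on (c) the weight is 52, which does reach 51, so (c) meets the standard.
  All elements met. The importer retains the burden for Stage 3.
At Stage 3 the importer must meet a more-likely-than-not showing (weight is at least 51): on (d) the weight is 98 less the opposing 37 gives net 61, which does reach 51, so (d) meets the standard; on (e) the weight is 74 less the opposing 17 gives net 57, ≥ 51, so (e) meets the standard.
  The importer carries Stage 3; the customs bureau now bears the burden.
At Stage 4 the customs bureau must meet a substantially-more-likely showing (weight exceeds 73): on (f) the weight is 96 less the opposing 39 gives net 57, which does not exceed 73, so (f) does not meet the standard; on (g) the weight is 59, ≤ 73, so (g) does not meet the standard.
  The customs bureau does not carry Stage 4.
The analysis ends at Stage 4; the importer prevails.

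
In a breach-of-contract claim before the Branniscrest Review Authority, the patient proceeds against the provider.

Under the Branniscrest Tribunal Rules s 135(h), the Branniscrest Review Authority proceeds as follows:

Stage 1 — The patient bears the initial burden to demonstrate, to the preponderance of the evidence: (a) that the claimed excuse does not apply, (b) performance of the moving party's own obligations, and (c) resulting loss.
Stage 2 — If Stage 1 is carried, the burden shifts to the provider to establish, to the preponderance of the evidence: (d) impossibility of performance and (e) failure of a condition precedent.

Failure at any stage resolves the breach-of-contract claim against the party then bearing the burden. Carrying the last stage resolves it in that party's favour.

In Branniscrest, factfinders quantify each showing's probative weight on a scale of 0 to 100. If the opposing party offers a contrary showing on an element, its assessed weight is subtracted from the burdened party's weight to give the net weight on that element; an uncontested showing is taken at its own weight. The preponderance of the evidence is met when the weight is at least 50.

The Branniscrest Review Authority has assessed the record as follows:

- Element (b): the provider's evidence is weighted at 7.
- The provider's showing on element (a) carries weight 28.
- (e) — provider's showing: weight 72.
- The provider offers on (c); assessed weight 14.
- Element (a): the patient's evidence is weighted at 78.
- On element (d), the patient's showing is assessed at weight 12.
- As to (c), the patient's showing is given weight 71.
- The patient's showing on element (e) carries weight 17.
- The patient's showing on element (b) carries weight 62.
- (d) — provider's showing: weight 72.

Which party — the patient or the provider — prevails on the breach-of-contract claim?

Stage 1 (patient, the preponderance of the evidence, weight is at least 50): (a) net 78−28=50 ≥ 50 — meets; (b) net 62−7=55 ≥ 50 — meets; (c) net 71−14=57 ≥ 50 — meets.
  All elements met. The burden passes to the provider.
Stage 2 (provider, the preponderance of the evidence, weight is at least 50): (d) net 72−12=60 ≥ 50 — meets; (e) net 72−17=55 ≥ 50 — meets.
  Stage 2 carried; the final stage is satisfied.
With every stage satisfied, the provider prevails.

provider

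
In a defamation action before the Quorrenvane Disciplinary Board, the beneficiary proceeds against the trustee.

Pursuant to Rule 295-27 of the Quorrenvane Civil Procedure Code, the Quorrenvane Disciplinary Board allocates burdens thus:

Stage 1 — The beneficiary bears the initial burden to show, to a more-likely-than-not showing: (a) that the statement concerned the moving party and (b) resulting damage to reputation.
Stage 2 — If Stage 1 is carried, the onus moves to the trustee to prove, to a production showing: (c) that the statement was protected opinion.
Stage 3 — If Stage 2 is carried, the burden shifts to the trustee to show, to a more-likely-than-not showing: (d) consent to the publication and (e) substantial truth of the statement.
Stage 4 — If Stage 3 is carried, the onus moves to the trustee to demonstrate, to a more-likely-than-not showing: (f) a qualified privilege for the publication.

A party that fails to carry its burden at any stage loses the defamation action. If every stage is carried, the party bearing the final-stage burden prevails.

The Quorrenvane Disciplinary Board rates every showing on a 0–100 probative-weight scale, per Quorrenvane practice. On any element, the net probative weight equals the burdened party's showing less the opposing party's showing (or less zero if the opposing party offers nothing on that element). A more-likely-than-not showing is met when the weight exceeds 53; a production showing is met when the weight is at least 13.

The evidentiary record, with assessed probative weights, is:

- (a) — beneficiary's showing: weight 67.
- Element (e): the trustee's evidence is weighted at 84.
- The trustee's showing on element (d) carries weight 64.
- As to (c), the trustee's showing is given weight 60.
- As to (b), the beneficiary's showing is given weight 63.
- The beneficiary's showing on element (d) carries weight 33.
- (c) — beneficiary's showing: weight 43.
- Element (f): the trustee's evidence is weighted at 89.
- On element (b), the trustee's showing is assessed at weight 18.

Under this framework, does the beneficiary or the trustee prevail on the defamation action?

At Stage 1 the beneficiary must meet a more-likely-than-not showing (weight exceeds 53): on (a) the weight is 67, which does exceed 53, so (a) meets the standard; on (b) the weight is 63 less the opposing 18 gives net 45, ≤ 53, so (b) does not meet the standard.
  Stage 1 not carried; the beneficiary fails its burden.
The analysis ends at Stage 1; the trustee prevails.

trustee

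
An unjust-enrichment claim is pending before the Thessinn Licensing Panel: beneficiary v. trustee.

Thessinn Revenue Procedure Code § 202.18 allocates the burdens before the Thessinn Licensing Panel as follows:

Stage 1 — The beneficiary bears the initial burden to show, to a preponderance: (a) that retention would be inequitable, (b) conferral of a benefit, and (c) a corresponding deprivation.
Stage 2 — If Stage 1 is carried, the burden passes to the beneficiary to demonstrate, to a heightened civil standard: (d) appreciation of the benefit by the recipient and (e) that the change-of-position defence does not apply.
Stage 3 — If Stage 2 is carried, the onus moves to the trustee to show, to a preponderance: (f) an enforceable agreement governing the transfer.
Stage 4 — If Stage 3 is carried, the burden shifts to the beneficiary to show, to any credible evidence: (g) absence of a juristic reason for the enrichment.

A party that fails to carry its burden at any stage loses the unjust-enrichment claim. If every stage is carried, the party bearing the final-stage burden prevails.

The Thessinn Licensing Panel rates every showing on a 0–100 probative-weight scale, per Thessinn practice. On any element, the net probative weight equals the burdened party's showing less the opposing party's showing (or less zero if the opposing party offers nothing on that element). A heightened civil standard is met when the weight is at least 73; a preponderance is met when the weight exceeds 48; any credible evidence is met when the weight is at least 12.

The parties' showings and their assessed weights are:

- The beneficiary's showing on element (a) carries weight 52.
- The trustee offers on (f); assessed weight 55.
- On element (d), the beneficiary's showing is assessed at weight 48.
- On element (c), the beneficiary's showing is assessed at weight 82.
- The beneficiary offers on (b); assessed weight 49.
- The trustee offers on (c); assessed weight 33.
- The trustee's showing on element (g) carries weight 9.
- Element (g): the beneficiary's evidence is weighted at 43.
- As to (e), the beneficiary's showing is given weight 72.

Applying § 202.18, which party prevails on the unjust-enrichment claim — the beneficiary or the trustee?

At Stage 1 the beneficiary must meet a preponderance (weight exceeds 48): on (a) the weight is 52, which does exceed 48, so (a) meets the standard; on (b) the weight is 49, which does exceed 48, so (b) meets the standard; on (c) the weight is 82 less the opposing 33 gives net 49, > 48, so (c) meets the standard.
  Stage 1 carried; the burden remains with the beneficiary.
At Stage 2 the beneficiary must meet a heightened civil standard (weight is at least 73): on (d) the weight is 48, which does not reach 73, so (d) does not meet the standard; on (e) the weight is 72, which does not reach 73, so (e) does not meet the standard.
  Stage 2 not carried; the beneficiary fails its burden.
The trustee prevails.

trustee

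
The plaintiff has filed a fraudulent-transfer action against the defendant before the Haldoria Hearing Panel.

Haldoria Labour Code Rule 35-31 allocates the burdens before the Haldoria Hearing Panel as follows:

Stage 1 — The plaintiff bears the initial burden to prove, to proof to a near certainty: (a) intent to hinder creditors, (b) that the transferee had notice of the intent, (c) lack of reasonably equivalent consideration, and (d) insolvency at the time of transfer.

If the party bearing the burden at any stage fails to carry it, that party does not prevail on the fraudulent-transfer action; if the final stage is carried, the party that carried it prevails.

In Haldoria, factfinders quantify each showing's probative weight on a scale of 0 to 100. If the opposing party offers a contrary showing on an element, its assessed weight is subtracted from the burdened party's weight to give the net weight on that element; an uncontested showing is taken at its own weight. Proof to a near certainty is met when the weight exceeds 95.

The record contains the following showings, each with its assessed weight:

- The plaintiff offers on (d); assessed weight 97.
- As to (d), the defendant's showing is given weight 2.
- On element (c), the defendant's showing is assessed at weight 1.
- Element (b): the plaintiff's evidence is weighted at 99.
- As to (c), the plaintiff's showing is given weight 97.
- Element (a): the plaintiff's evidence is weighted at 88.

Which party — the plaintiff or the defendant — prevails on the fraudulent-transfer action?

defendant

Stage 1 — burden on plaintiff; standard: proof to a near certainty (weight exceeds 95).
    (a): 88 ≤ 95 [not met]
    (b): 99 > 95 [met]
    (c): 97 − 1 = 96 > 95 [met]
    (d): 97 − 2 = 95 ≤ 95 [not met]
  The plaintiff does not carry Stage 1.
The analysis ends at Stage 1; the defendant prevails.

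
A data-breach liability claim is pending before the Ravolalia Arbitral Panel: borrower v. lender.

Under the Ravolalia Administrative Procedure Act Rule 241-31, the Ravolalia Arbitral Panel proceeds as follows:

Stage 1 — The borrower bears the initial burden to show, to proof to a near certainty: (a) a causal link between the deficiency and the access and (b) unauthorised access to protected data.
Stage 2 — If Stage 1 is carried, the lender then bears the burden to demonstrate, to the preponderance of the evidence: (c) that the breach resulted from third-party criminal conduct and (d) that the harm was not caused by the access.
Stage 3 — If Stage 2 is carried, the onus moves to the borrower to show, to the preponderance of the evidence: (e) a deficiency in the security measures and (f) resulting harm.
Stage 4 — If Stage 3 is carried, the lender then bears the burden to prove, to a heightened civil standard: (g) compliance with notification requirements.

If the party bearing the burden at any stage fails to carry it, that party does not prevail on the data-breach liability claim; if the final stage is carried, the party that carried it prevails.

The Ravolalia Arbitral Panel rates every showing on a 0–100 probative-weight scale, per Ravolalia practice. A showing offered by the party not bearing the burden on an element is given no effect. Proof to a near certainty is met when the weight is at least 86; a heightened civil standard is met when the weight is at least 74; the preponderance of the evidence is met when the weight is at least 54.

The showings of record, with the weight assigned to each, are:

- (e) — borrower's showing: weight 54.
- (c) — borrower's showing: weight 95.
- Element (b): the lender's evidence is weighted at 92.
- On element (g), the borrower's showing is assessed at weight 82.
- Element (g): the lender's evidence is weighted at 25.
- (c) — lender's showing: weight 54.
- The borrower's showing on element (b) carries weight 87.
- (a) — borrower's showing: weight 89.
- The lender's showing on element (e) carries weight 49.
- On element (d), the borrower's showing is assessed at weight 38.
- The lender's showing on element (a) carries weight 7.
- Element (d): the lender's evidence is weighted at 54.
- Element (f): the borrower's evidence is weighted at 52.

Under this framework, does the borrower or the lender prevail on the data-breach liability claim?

At Stage 1 the borrower must meet proof to a near certainty (weight is at least 86): on (a) the weight is 89 (the lender's 7 is given no effect), ≥ 86, so (a) meets the standard; on (b) the weight is 87 (the lender's 92 is given no effect), which does reach 86, so (b) meets the standard.
  All elements met. The burden passes to the lender.
At Stage 2 the lender must meet the preponderance of the evidence (weight is at least 54): on (c) the weight is 54 (the borrower's 95 is given no effect), ≥ 54, so (c) meets the standard; on (d) the weight is 54 (the borrower's 38 is given no effect), ≥ 54, so (d) meets the standard.
  The lender carries Stage 2; the borrower now bears the burden.
At Stage 3 the borrower must meet the preponderance of the evidence (weight is at least 54): on (e) the weight is 54 (the lender's 49 is given no effect), ≥ 54, so (e) meets the standard; on (f) the weight is 52, which does not reach 54, so (f) does not meet the standard.
  Not every element is met, so the borrower fails to carry Stage 3.
So the lender prevails.

lender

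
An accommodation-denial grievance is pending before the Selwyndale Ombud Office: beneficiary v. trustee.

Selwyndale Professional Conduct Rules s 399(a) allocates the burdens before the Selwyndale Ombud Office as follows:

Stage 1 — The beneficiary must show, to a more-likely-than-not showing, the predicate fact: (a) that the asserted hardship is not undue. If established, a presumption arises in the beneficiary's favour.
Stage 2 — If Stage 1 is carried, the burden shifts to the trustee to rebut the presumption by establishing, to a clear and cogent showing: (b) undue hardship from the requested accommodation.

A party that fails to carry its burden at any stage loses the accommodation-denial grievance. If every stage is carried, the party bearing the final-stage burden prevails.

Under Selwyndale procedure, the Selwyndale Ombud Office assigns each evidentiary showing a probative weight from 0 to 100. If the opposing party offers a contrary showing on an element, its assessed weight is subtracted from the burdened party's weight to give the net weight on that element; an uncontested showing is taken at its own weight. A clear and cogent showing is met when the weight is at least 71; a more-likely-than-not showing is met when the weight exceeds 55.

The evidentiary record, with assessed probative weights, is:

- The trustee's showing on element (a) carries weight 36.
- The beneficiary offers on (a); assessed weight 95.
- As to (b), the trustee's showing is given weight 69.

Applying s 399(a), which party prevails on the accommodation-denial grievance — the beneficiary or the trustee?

beneficiary

Stage 1 — burden on beneficiary; standard: a more-likely-than-not showing (weight exceeds 55).
    (a): 95 − 36 = 59 > 55 [met]
  Stage 1 is satisfied; the onus moves to the trustee.
Stage 2 — burden on trustee; standard: a clear and cogent showing (weight is at least 71).
    (b): 69 < 71 [not met]
  Not every element is met, so the trustee fails to carry Stage 2.
So the beneficiary prevails.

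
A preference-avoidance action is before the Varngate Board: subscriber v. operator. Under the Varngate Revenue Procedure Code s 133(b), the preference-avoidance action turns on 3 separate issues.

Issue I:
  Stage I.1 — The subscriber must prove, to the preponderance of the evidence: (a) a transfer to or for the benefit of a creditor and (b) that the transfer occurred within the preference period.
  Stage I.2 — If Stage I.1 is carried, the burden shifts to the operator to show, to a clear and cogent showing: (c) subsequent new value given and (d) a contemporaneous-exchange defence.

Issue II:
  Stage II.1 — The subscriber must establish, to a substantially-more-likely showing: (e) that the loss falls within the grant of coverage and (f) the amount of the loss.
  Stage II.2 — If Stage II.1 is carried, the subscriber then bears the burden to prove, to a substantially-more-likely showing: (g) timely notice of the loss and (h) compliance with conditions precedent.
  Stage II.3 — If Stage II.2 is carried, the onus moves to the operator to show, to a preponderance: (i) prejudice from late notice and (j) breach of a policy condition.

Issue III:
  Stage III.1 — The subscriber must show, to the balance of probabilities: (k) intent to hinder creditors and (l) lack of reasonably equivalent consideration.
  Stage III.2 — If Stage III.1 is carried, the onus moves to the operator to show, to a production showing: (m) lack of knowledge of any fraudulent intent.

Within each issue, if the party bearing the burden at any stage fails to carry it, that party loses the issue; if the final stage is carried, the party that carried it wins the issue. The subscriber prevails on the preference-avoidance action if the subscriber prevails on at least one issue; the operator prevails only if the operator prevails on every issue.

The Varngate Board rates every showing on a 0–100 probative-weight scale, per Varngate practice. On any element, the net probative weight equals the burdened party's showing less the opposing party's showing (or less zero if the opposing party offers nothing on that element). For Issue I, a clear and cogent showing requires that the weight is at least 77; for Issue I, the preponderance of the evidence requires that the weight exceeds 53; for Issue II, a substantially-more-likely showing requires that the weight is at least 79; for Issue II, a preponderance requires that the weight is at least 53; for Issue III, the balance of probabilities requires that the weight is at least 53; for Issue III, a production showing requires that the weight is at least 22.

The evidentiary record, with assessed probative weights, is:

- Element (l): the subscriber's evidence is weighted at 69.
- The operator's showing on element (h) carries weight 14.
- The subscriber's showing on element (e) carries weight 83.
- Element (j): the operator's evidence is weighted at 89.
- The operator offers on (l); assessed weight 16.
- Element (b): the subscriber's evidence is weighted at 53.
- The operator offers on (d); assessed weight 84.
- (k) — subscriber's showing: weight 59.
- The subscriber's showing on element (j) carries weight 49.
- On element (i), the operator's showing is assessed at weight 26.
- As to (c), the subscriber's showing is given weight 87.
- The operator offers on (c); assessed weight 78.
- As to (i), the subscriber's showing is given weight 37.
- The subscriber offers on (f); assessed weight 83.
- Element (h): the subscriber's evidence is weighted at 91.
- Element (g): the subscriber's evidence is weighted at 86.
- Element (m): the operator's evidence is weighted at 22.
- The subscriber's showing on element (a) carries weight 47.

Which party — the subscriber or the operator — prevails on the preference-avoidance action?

operator

— Issue I —
Stage I.1 — burden on subscriber; standard: the preponderance of the evidence (weight exceeds 53).
    (a): 47 ≤ 53 [not met]
    (b): 53 ≤ 53 [not met]
  Not every element is met, so the subscriber fails to carry Stage I.1.
So the operator prevails on this issue.
— Issue II —
Stage II.1 — burden on subscriber; standard: a substantially-more-likely showing (weight is at least 79).
    (e): 83 ≥ 79 [met]
    (f): 83 ≥ 79 [met]
  All elements met. The subscriber retains the burden for Stage II.2.
Stage II.2 — burden on subscriber; standard: a substantially-more-likely showing (weight is at least 79).
    (g): 86 ≥ 79 [met]
    (h): 91 − 14 = 77 < 79 [not met]
  Stage II.2 not carried; the subscriber fails its burden.
So the operator prevails on this issue.
— Issue III —
At Stage III.1 the subscriber must meet the balance of probabilities (weight is at least 53): on (k) the weight is 59, ≥ 53, so (k) meets the standard; on (l) the weight is 69 less the opposing 16 gives net 53, which does reach 53, so (l) meets the standard.
  Stage III.1 is satisfied; the onus moves to the operator.
At Stage III.2 the operator must meet a production showing (weight is at least 22): on (m) the weight is 22, which does reach 22, so (m) meets the standard.
  Stage III.2 carried; the final stage is satisfied.
All stages carried — the operator prevails on this issue.
Per-issue: Issue I → operator; Issue II → operator; Issue III → operator. The subscriber must prevail on at least one issue; overall, the operator prevails.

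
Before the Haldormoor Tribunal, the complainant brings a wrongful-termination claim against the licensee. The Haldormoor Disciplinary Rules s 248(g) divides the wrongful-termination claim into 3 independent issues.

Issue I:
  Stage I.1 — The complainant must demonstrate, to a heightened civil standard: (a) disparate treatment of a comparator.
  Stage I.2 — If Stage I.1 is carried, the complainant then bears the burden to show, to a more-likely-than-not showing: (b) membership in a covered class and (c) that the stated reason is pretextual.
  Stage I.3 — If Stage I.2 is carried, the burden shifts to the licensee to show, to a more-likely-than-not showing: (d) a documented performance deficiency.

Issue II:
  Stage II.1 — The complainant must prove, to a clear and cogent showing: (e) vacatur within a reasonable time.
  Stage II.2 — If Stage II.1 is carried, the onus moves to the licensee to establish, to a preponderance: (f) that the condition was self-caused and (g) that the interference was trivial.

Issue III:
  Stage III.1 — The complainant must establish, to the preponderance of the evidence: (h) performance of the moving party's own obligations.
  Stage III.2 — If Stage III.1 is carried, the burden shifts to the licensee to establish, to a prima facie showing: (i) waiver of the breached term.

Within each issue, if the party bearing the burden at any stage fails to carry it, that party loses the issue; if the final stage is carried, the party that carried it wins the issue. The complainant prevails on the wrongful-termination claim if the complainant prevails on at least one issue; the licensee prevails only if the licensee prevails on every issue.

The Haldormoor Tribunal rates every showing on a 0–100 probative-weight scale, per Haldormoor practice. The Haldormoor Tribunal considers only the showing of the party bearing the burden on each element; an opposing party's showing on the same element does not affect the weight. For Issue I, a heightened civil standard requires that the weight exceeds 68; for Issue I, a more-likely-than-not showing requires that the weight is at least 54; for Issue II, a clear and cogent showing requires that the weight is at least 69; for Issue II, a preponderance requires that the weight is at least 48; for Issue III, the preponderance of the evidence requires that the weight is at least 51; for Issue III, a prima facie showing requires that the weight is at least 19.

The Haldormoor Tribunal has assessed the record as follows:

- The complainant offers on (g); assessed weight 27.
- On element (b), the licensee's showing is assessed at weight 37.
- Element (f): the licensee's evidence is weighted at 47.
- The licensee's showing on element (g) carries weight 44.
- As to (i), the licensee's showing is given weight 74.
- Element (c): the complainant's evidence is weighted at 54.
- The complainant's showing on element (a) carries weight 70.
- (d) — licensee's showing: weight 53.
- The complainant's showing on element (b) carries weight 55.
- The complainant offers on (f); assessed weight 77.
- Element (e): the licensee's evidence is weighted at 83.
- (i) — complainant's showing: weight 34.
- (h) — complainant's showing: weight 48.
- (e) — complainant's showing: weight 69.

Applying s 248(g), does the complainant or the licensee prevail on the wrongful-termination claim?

— Issue I —
At Stage I.1 the complainant must meet a heightened civil standard (weight exceeds 68): on (a) the weight is 70, > 68, so (a) meets the standard.
  Stage I.1 carried; the burden remains with the complainant.
At Stage I.2 the complainant must meet a more-likely-than-not showing (weight is at least 54): on (b) the weight is 55 (the licensee's 37 is given no effect), which does reach 54, so (b) meets the standard; on (c) the weight is 54, which does reach 54, so (c) meets the standard.
  Stage I.2 carried; the burden shifts to the licensee.
At Stage I.3 the licensee must meet a more-likely-than-not showing (weight is at least 54): on (d) the weight is 53, which does not reach 54, so (d) does not meet the standard.
  Not every element is met, so the licensee fails to carry Stage I.3.
The analysis ends at Stage I.3; the complainant prevails on this issue.
— Issue II —
Stage II.1 (complainant, a clear and cogent showing, weight is at least 69): (e) 69 (licensee's 83 disregarded) ≥ 69 — meets.
  The complainant carries Stage II.1; the licensee now bears the burden.
Stage II.2 (licensee, a preponderance, weight is at least 48): (f) 47 (complainant's 77 disregarded) < 48 — fails; (g) 44 (complainant's 27 disregarded) < 48 — fails.
  Stage II.2 not carried; the licensee fails its burden.
So the complainant prevails on this issue.
— Issue III —
Stage III.1 (complainant, the preponderance of the evidence, weight is at least 51): (h) 48 < 51 — fails.
  Stage III.1 not carried; the complainant fails its burden.
So the licensee prevails on this issue.
Per-issue: Issue I → complainant; Issue II → complainant; Issue III → licensee. The complainant must prevail on at least one issue; overall, the complainant prevails.

complainant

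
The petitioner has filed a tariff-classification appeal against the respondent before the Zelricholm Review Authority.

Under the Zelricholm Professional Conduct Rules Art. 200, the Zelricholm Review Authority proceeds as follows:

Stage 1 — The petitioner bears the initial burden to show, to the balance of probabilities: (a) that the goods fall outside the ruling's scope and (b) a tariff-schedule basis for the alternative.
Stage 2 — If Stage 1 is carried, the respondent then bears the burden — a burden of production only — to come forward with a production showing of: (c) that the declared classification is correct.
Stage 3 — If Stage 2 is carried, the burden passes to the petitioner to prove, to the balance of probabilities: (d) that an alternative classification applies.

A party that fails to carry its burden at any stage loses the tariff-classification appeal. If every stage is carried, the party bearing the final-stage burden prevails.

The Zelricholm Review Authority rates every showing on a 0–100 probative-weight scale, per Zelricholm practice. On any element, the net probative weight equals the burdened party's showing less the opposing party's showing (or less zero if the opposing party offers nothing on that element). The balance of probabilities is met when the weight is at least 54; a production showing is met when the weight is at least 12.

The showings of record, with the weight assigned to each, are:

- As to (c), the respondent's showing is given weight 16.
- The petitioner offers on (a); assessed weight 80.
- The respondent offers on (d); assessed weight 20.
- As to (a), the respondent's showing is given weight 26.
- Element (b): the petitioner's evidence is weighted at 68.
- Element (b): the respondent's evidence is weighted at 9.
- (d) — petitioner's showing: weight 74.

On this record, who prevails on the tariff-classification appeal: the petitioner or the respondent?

Stage 1 (petitioner, the balance of probabilities, weight is at least 54): (a) net 80−26=54 ≥ 54 — meets; (b) net 68−9=59 ≥ 54 — meets.
  Stage 1 carried; the burden shifts to the respondent.
Stage 2 (respondent, a production showing, weight is at least 12): (c) 16 ≥ 12 — meets.
  Stage 2 is satisfied; the onus moves to the petitioner.
Stage 3 (petitioner, the balance of probabilities, weight is at least 54): (d) net 74−20=54 ≥ 54 — meets.
  Stage 3 carried; the final stage is satisfied.
With every stage satisfied, the petitioner prevails.

petitioner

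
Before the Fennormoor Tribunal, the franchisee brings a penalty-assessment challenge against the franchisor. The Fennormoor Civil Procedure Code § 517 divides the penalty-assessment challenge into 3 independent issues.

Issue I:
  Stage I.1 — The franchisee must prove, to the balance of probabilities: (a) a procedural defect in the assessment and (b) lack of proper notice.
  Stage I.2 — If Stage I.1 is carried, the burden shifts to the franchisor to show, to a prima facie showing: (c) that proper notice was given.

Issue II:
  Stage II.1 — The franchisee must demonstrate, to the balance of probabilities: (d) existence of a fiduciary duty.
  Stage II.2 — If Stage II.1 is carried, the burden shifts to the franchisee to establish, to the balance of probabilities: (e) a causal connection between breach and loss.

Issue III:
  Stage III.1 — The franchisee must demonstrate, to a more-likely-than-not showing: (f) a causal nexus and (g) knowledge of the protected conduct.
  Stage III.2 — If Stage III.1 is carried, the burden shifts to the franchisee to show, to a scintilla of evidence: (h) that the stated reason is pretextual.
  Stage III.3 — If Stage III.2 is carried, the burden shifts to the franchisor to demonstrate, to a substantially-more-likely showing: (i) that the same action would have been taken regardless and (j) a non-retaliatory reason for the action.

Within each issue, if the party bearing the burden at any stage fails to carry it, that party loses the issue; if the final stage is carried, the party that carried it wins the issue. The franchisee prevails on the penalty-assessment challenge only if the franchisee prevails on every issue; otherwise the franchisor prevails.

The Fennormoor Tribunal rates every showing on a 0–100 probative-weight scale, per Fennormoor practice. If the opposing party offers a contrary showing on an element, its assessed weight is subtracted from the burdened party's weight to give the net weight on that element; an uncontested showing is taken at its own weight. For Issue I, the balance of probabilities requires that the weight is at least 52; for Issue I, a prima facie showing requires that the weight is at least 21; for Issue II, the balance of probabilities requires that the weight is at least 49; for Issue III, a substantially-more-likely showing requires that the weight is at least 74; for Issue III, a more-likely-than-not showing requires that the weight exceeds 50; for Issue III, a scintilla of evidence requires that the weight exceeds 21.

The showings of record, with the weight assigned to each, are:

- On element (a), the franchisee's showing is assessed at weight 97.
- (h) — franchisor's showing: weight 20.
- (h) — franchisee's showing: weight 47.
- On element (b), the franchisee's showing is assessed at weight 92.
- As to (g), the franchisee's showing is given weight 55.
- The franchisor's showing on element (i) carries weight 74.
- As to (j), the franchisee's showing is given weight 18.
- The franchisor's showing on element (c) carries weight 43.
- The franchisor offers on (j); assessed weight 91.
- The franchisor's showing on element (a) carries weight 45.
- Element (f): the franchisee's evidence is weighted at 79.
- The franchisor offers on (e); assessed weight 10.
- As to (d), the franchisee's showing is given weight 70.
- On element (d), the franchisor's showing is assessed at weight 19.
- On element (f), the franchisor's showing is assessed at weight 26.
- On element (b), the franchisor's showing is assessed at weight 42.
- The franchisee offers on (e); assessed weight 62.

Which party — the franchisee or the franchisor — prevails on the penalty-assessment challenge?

franchisor

— Issue I —
At Stage I.1 the franchisee must meet the balance of probabilities (weight is at least 52): on (a) the weight is 97 less the opposing 45 gives net 52, ≥ 52, so (a) meets the standard; on (b) the weight is 92 less the opposing 42 gives net 50, which does not reach 52, so (b) does not meet the standard.
  Stage I.1 not carried; the franchisee fails its burden.
The analysis ends at Stage I.1; the franchisor prevails on this issue.
— Issue II —
At Stage II.1 the franchisee must meet the balance of probabilities (weight is at least 49): on (d) the weight is 70 less the opposing 19 gives net 51, which does reach 49, so (d) meets the standard.
  All elements met. The franchisee retains the burden for Stage II.2.
At Stage II.2 the franchisee must meet the balance of probabilities (weight is at least 49): on (e) the weight is 62 less the opposing 10 gives net 52, which does reach 49, so (e) meets the standard.
  All elements met at the final stage.
Every stage carried; the franchisee prevails on this issue.
— Issue III —
At Stage III.1 the franchisee must meet a more-likely-than-not showing (weight exceeds 50): on (f) the weight is 79 less the opposing 26 gives net 53, > 50, so (f) meets the standard; on (g) the weight is 55, > 50, so (g) meets the standard.
  All elements met. The franchisee retains the burden for Stage III.2.
At Stage III.2 the franchisee must meet a scintilla of evidence (weight exceeds 21): on (h) the weight is 47 less the opposing 20 gives net 27, > 21, so (h) meets the standard.
  Stage III.2 carried; the burden shifts to the franchisor.
At Stage III.3 the franchisor must meet a substantially-more-likely showing (weight is at least 74): on (i) the weight is 74, which does reach 74, so (i) meets the standard; on (j) the weight is 91 less the opposing 18 gives net 73, < 74, so (j) does not meet the standard.
  Not every element is met, so the franchisor fails to carry Stage III.3.
The franchisee prevails on this issue.
Per-issue: Issue I → franchisor; Issue II → franchisee; Issue III → franchisee. The franchisee must prevail on every issue; overall, the franchisor prevails.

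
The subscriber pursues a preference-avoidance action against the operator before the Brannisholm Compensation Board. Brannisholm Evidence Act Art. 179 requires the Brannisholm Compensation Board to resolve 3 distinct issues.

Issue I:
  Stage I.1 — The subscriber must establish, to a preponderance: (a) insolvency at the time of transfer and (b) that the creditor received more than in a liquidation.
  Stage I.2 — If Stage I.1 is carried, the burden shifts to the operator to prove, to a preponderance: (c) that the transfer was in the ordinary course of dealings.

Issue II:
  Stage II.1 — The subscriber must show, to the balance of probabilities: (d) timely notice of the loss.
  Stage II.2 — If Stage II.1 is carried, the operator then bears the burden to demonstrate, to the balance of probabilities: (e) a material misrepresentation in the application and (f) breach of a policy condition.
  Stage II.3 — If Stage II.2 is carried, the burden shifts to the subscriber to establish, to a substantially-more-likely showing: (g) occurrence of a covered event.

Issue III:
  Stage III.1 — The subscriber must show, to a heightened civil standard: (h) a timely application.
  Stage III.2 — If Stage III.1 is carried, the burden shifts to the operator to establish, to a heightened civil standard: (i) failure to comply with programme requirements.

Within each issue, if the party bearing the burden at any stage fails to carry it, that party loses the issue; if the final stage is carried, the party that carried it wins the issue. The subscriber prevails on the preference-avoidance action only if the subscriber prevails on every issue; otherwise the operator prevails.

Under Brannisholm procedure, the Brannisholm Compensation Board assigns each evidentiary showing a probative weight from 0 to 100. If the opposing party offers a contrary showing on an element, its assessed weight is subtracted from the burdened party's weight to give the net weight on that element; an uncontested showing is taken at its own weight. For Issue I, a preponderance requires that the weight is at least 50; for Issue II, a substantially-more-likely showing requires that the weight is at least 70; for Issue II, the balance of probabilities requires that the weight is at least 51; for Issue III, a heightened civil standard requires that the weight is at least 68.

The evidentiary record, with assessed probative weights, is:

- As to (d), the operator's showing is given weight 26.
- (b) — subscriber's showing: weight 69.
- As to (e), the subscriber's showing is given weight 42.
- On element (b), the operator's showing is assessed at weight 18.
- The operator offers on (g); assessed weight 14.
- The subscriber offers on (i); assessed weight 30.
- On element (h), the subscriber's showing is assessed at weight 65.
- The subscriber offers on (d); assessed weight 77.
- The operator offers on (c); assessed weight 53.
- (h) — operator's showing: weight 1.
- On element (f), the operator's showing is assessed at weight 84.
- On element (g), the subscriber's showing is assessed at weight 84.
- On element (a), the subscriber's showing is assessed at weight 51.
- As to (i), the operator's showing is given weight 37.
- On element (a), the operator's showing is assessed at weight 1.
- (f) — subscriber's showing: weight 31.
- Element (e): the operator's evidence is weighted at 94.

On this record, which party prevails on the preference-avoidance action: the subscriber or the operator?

operator

— Issue I —
At Stage I.1 the subscriber must meet a preponderance (weight is at least 50): on (a) the weight is 51 less the opposing 1 gives net 50, which does reach 50, so (a) meets the standard; on (b) the weight is 69 less the opposing 18 gives net 51, ≥ 50, so (b) meets the standard.
  Stage I.1 carried; the burden shifts to the operator.
At Stage I.2 the operator must meet a preponderance (weight is at least 50): on (c) the weight is 53, which does reach 50, so (c) meets the standard.
  All elements met at the final stage.
With every stage satisfied, the operator prevails on this issue.
— Issue II —
At Stage II.1 the subscriber must meet the balance of probabilities (weight is at least 51): on (d) the weight is 77 less the opposing 26 gives net 51, which does reach 51, so (d) meets the standard.
  All elements met. The burden passes to the operator.
At Stage II.2 the operator must meet the balance of probabilities (weight is at least 51): on (e) the weight is 94 less the opposing 42 gives net 52, ≥ 51, so (e) meets the standard; on (f) the weight is 84 less the opposing 31 gives net 53, which does reach 51, so (f) meets the standard.
  Stage II.2 is satisfied; the onus moves to the subscriber.
At Stage II.3 the subscriber must meet a substantially-more-likely showing (weight is at least 70): on (g) the weight is 84 less the opposing 14 gives net 70, ≥ 70, so (g) meets the standard.
  The subscriber carries the last stage.
Every stage carried; the subscriber prevails on this issue.
— Issue III —
Stage III.1 (subscriber, a heightened civil standard, weight is at least 68): (h) net 65−1=64 < 68 — fails.
  Stage III.1 not carried; the subscriber fails its burden.
The operator prevails on this issue.
Per-issue: Issue I → operator; Issue II → subscriber; Issue III → operator. The subscriber must prevail on every issue; overall, the operator prevails.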